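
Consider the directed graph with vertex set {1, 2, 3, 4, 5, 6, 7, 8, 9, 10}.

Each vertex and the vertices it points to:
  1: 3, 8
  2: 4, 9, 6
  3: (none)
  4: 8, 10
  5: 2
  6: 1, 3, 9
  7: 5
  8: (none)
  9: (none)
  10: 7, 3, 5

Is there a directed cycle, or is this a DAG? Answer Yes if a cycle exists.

Yes

DFS with white/gray/black marking, starting from 9:
9 gray
9 black
1 gray
  3 gray
  3 black
  8 gray
  8 black
1 black
2 gray
  4 gray
    4→8: 8 black — skip
    10 gray
      7 gray
        5 gray
          5→2: 2 is gray → back edge
Back edge found, so a cycle exists: 2 → 4 → 10 → 7 → 5 → 2.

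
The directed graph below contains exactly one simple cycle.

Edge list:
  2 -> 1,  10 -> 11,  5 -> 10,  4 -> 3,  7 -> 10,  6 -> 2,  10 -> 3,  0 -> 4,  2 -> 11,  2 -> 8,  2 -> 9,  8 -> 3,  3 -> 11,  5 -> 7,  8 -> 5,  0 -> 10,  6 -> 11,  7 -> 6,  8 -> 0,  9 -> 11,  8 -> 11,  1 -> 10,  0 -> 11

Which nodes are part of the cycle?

2, 5, 6, 7, 8

DFS with gray/black marking from 2:
2 gray
  1 gray
    10 gray
      11 gray
      11 black
      3 gray
        3→11: 11 black — skip
      3 black
    10 black
  1 black
  8 gray
    8→3: 3 black — skip
    0 gray
      4 gray
        4→3: 3 black — skip
      4 black
      0→10: 10 black — skip
      0→11: 11 black — skip
    0 black
    5 gray
      5→10: 10 black — skip
      7 gray
        7→10: 10 black — skip
        6 gray
          6→2: 2 is gray → back edge
Back edge closes the cycle 2 → 8 → 5 → 7 → 6 → 2; its vertices are {2, 5, 6, 7, 8}.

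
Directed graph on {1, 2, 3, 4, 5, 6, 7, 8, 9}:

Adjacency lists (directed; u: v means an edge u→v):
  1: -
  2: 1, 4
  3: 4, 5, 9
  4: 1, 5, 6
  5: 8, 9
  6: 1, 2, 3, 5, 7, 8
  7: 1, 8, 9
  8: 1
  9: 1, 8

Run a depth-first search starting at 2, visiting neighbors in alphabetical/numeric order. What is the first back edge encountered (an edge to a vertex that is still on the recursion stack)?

DFS from 2 (visiting neighbors in alphabetical/numeric order); mark gray on enter, black on exit:
2 gray
  1 gray
  1 black
  4 gray
    4→1: 1 black — skip
    5 gray
      8 gray
        8→1: 1 black — skip
      8 black
      9 gray
        9→1: 1 black — skip
        9→8: 8 black — skip
      9 black
    5 black
    6 gray
      6→1: 1 black — skip
      6→2: 2 is gray → back edge
First back edge: 6 → 2.

6->2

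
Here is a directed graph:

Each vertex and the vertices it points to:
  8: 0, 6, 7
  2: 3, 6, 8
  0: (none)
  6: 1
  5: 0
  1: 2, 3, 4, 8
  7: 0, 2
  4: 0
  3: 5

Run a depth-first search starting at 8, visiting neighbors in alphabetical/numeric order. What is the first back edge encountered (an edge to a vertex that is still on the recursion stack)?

2→6

DFS from 8 (visiting neighbors in alphabetical/numeric order); mark gray on enter, black on exit:
8 gray
  0 gray
  0 black
  6 gray
    1 gray
      2 gray
        3 gray
          5 gray
            5→0: 0 black — skip
          5 black
        3 black
        2→6: 6 is gray → back edge
First back edge: 2 → 6.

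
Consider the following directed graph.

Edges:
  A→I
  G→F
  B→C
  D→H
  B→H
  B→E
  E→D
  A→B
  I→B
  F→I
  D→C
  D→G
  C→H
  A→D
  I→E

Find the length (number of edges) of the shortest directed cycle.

For each vertex v, BFS finds the shortest path from v back to v.
The shortest such closed walk is I → E → D → G → F → I, length 5.

5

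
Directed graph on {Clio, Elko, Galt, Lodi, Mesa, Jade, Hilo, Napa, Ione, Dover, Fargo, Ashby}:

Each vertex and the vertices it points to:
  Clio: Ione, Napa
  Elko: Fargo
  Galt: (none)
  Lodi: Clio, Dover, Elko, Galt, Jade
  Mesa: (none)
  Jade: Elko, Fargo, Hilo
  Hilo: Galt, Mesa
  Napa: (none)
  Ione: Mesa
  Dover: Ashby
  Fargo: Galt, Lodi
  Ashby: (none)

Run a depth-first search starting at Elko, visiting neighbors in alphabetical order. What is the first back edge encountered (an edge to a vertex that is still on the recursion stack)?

Lodi→Elko

DFS from Elko (visiting neighbors in alphabetical order); mark gray on enter, black on exit:
Elko gray
  Fargo gray
    Galt gray
    Galt black
    Lodi gray
      Clio gray
        Ione gray
          Mesa gray
          Mesa black
        Ione black
        Napa gray
        Napa black
      Clio black
      Dover gray
        Ashby gray
        Ashby black
      Dover black
      Lodi→Elko: Elko is gray → back edge
First back edge: Lodi → Elko.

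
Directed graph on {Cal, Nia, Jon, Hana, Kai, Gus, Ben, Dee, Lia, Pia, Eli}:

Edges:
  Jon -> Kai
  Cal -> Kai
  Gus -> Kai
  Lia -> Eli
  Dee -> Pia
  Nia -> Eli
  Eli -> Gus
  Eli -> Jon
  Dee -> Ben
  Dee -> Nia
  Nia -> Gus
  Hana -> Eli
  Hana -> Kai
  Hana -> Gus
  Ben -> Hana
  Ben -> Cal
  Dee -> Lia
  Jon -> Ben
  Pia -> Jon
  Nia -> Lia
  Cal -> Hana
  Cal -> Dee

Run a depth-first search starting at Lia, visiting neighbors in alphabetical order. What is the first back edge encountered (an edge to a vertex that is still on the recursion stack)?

Dee->Ben

DFS from Lia (visiting neighbors in alphabetical order); mark gray on enter, black on exit:
Lia gray
  Eli gray
    Gus gray
      Kai gray
      Kai black
    Gus black
    Jon gray
      Ben gray
        Cal gray
          Dee gray
            Dee→Ben: Ben is gray → back edge
First back edge: Dee → Ben.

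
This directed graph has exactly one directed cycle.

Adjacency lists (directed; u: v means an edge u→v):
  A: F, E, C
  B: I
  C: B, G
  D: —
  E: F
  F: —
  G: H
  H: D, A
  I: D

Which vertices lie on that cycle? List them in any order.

A, C, G, H

DFS with gray/black marking from G:
G gray
  H gray
    D gray
    D black
    A gray
      F gray
      F black
      E gray
        E→F: F black — skip
      E black
      C gray
        B gray
          I gray
            I→D: D black — skip
          I black
        B black
        C→G: G is gray → back edge
Back edge closes the cycle G → H → A → C → G; its vertices are {A, C, G, H}.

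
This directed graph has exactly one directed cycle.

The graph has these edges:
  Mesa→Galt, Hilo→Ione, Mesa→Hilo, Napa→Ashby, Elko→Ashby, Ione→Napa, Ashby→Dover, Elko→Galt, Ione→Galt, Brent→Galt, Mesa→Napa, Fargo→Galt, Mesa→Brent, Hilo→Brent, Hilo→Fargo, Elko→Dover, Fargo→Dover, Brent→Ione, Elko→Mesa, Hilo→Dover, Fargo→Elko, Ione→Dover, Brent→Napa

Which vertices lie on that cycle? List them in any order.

Elko, Hilo, Mesa, Fargo

DFS with gray/black marking from Mesa:
Mesa gray
  Brent gray
    Ione gray
      Napa gray
        Ashby gray
          Dover gray
          Dover black
        Ashby black
      Napa black
      Galt gray
      Galt black
      Ione→Dover: Dover black — skip
    Ione black
    Brent→Galt: Galt black — skip
    Brent→Napa: Napa black — skip
  Brent black
  Mesa→Napa: Napa black — skip
  Mesa→Galt: Galt black — skip
  Hilo gray
    Hilo→Ione: Ione black — skip
    Fargo gray
      Elko gray
        Elko→Galt: Galt black — skip
        Elko→Dover: Dover black — skip
        Elko→Ashby: Ashby black — skip
        Elko→Mesa: Mesa is gray → back edge
Back edge closes the cycle Mesa → Hilo → Fargo → Elko → Mesa; its vertices are {Elko, Hilo, Mesa, Fargo}.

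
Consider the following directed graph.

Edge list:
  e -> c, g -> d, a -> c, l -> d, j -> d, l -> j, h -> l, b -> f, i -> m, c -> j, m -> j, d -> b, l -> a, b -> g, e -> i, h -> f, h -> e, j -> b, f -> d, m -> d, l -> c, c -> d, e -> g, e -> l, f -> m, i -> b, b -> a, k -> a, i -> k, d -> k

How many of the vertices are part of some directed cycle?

9

A vertex is on a directed cycle iff it belongs to a strongly connected component of size ≥ 2 (or has a self-loop).
The vertices on cycles are {a, b, c, d, f, g, j, k, m} — 9 in total.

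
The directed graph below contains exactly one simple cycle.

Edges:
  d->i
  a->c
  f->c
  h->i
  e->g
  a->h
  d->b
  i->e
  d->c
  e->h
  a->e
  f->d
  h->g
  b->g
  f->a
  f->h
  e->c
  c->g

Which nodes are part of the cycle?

DFS with gray/black marking from h:
h gray
  i gray
    e gray
      c gray
        g gray
        g black
      c black
      e→h: h is gray → back edge
Back edge closes the cycle h → i → e → h; its vertices are {e, h, i}.

e, h, i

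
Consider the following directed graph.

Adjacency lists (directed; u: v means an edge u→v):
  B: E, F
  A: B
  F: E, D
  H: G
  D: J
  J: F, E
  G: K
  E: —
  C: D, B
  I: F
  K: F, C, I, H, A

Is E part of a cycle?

No

E lies on a cycle iff there is a path from E back to itself.
Exploring from E, it never reaches itself; equivalently, its strongly connected component is a singleton.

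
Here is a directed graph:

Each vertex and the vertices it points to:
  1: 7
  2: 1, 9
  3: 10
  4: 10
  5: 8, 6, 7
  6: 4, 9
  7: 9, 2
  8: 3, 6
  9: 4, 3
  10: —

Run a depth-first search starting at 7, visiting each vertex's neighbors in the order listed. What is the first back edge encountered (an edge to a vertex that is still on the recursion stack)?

DFS from 7 (visiting each vertex's neighbors in the order listed); mark gray on enter, black on exit:
7 gray
  9 gray
    4 gray
      10 gray
      10 black
    4 black
    3 gray
      3→10: 10 black — skip
    3 black
  9 black
  2 gray
    1 gray
      1→7: 7 is gray → back edge
First back edge: 1 → 7.

1->7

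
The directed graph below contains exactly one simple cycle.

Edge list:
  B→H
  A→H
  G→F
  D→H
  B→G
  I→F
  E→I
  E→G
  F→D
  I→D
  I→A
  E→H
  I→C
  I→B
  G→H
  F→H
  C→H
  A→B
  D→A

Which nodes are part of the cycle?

DFS with gray/black marking from B:
B gray
  G gray
    F gray
      D gray
        H gray
        H black
        A gray
          A→H: H black — skip
          A→B: B is gray → back edge
Back edge closes the cycle B → G → F → D → A → B; its vertices are {A, B, D, F, G}.

A, B, D, F, G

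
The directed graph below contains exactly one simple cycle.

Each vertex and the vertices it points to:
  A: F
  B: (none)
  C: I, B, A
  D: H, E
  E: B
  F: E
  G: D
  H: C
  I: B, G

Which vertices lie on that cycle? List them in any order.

C, D, G, H, I

DFS with gray/black marking from H:
H gray
  C gray
    I gray
      B gray
      B black
      G gray
        D gray
          D→H: H is gray → back edge
Back edge closes the cycle H → C → I → G → D → H; its vertices are {C, D, G, H, I}.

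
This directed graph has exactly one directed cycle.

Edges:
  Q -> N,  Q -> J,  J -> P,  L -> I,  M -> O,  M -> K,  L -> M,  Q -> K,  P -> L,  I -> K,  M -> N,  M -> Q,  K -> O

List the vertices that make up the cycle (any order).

DFS with gray/black marking from L:
L gray
  I gray
    K gray
      O gray
      O black
    K black
  I black
  M gray
    Q gray
      N gray
      N black
      J gray
        P gray
          P→L: L is gray → back edge
Back edge closes the cycle L → M → Q → J → P → L; its vertices are {J, L, M, P, Q}.

J, L, M, P, Q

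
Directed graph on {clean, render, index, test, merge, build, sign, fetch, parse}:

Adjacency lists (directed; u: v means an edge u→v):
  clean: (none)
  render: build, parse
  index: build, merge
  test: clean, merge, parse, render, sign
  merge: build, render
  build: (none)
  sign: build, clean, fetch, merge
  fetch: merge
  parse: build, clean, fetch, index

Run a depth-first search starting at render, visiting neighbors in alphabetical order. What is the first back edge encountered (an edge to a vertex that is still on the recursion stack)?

DFS from render (visiting neighbors in alphabetical order); mark gray on enter, black on exit:
render gray
  build gray
  build black
  parse gray
    parse→build: build black — skip
    clean gray
    clean black
    fetch gray
      merge gray
        merge→build: build black — skip
        merge→render: render is gray → back edge
First back edge: merge → render.

merge->render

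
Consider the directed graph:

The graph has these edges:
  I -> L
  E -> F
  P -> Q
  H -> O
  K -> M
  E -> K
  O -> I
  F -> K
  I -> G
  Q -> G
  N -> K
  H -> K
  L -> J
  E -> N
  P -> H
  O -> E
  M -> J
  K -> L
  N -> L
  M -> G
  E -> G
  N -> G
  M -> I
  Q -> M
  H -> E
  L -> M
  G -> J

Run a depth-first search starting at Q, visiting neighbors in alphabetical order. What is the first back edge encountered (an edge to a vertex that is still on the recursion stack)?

L→M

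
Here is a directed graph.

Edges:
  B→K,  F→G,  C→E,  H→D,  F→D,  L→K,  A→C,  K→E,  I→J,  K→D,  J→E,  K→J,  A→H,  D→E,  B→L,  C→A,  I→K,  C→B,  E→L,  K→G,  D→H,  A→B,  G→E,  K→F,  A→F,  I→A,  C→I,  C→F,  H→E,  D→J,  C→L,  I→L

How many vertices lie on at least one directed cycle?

A vertex is on a directed cycle iff it belongs to a strongly connected component of size ≥ 2 (or has a self-loop).
The vertices on cycles are {A, C, D, E, F, G, H, I, J, K, L} — 11 in total.

11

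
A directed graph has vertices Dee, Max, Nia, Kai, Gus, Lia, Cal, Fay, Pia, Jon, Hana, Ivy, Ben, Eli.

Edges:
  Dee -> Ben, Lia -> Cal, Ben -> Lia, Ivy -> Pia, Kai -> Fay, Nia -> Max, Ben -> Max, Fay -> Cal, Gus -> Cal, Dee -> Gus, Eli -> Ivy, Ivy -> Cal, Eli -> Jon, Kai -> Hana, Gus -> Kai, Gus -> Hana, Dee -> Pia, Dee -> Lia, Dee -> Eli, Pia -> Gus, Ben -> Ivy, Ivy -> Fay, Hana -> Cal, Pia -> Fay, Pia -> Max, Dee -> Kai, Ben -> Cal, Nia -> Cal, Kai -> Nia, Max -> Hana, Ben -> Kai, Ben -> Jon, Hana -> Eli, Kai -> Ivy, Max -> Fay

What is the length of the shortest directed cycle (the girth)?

For each vertex v, BFS finds the shortest path from v back to v.
The shortest such closed walk is Pia → Gus → Kai → Ivy → Pia, length 4.

4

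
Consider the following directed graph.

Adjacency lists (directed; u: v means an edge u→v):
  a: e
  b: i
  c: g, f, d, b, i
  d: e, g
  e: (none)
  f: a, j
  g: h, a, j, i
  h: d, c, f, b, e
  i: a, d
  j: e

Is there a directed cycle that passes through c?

Yes

c is on a cycle iff c can reach itself via ≥1 edge.
c → g → h → c — yes.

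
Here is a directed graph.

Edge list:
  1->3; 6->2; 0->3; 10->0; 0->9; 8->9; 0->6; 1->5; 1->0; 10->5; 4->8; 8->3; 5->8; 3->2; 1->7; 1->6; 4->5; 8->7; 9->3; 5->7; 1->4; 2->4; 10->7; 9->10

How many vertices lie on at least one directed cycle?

9

A vertex is on a directed cycle iff it belongs to a strongly connected component of size ≥ 2 (or has a self-loop).
The vertices on cycles are {0, 2, 3, 4, 5, 6, 8, 9, 10} — 9 in total.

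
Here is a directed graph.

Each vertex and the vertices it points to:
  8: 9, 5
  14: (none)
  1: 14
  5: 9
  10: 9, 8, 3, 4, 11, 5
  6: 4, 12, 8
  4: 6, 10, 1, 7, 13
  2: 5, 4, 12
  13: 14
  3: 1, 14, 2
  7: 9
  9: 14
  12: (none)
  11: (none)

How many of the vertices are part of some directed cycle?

5

A vertex is on a directed cycle iff it belongs to a strongly connected component of size ≥ 2 (or has a self-loop).
The vertices on cycles are {2, 3, 4, 6, 10} — 5 in total.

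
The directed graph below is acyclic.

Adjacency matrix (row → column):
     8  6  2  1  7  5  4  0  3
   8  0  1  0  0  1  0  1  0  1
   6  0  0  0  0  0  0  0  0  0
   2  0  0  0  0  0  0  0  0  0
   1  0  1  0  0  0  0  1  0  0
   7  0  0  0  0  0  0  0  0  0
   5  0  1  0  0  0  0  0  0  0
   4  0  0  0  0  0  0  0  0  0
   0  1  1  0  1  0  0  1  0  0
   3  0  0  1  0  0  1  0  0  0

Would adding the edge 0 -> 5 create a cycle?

Adding 0→5 creates a cycle iff 5 can already reach 0.
Explore from 5: no path reaches 0. The graph stays acyclic.

No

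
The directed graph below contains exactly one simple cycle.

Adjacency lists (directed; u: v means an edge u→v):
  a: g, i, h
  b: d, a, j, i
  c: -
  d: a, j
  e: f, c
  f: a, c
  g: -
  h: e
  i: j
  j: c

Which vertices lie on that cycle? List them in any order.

DFS with gray/black marking from a:
a gray
  g gray
  g black
  i gray
    j gray
      c gray
      c black
    j black
  i black
  h gray
    e gray
      f gray
        f→a: a is gray → back edge
Back edge closes the cycle a → h → e → f → a; its vertices are {a, e, f, h}.

a, e, f, h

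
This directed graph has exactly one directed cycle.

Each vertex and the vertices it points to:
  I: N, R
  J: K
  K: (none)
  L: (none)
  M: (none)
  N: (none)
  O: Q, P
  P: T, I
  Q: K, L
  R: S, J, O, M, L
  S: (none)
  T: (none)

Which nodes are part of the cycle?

DFS with gray/black marking from I:
I gray
  N gray
  N black
  R gray
    S gray
    S black
    J gray
      K gray
      K black
    J black
    O gray
      Q gray
        Q→K: K black — skip
        L gray
        L black
      Q black
      P gray
        T gray
        T black
        P→I: I is gray → back edge
Back edge closes the cycle I → R → O → P → I; its vertices are {I, O, P, R}.

I, O, P, R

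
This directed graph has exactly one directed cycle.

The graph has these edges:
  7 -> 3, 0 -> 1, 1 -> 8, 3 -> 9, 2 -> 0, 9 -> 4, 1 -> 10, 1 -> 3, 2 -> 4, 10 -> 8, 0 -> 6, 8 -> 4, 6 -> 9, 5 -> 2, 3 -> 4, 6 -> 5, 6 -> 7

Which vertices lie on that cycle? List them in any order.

DFS with gray/black marking from 0:
0 gray
  1 gray
    3 gray
      4 gray
      4 black
      9 gray
        9→4: 4 black — skip
      9 black
    3 black
    10 gray
      8 gray
        8→4: 4 black — skip
      8 black
    10 black
    1→8: 8 black — skip
  1 black
  6 gray
    5 gray
      2 gray
        2→4: 4 black — skip
        2→0: 0 is gray → back edge
Back edge closes the cycle 0 → 6 → 5 → 2 → 0; its vertices are {0, 2, 5, 6}.

0, 2, 5, 6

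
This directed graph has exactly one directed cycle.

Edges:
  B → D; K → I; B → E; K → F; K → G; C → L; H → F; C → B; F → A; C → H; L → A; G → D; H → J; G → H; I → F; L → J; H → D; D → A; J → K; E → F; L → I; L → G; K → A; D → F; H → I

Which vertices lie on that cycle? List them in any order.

G, H, J, K

DFS with gray/black marking from J:
J gray
  K gray
    F gray
      A gray
      A black
    F black
    I gray
      I→F: F black — skip
    I black
    K→A: A black — skip
    G gray
      D gray
        D→A: A black — skip
        D→F: F black — skip
      D black
      H gray
        H→I: I black — skip
        H→D: D black — skip
        H→J: J is gray → back edge
Back edge closes the cycle J → K → G → H → J; its vertices are {G, H, J, K}.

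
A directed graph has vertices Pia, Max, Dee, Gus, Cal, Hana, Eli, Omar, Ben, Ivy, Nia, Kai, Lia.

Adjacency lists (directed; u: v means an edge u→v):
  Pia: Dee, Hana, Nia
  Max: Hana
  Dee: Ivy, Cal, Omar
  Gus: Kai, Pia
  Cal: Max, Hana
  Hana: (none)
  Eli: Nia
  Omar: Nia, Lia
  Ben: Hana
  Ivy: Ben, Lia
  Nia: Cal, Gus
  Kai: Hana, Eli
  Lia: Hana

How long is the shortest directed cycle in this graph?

For each vertex v, BFS finds the shortest path from v back to v.
The shortest such closed walk is Pia → Nia → Gus → Pia, length 3.

3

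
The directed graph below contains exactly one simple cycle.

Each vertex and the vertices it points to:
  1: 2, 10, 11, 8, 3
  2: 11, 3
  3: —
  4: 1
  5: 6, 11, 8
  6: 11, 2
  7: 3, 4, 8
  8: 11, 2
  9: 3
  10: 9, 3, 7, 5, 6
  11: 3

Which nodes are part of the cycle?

1, 4, 7, 10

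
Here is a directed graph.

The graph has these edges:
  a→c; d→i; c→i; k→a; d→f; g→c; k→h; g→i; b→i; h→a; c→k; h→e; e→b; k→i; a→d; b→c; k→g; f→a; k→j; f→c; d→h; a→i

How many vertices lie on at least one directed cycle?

9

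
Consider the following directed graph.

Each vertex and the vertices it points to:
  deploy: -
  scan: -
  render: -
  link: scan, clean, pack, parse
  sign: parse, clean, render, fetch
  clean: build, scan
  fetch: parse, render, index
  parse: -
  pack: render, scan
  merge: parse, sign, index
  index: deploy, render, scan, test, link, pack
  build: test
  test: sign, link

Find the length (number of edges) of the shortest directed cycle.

4

For each vertex v, BFS finds the shortest path from v back to v.
The shortest such closed walk is index → test → sign → fetch → index, length 4.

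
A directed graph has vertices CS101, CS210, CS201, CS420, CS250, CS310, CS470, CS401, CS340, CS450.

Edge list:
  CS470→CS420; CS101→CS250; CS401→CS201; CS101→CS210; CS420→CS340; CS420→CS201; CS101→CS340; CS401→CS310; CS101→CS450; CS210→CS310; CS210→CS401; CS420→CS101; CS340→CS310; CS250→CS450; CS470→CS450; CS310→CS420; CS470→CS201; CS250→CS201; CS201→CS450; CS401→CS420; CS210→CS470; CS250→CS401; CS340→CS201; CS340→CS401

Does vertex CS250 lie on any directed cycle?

Yes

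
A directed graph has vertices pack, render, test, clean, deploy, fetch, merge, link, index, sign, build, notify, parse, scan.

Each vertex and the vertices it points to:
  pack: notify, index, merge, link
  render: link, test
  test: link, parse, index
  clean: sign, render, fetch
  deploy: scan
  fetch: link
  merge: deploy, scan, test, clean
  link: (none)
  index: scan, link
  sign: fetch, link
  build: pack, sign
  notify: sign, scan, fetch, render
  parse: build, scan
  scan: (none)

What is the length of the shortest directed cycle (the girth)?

5

For each vertex v, BFS finds the shortest path from v back to v.
The shortest such closed walk is parse → build → pack → merge → test → parse, length 5.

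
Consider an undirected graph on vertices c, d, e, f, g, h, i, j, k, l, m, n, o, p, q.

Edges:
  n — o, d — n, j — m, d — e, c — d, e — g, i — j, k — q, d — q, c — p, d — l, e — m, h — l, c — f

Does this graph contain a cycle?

DFS, tracking each vertex's parent; an edge to a visited non-parent vertex closes a cycle.
Start from i:
visit i (parent –)
  visit j (parent i)
    j–i: parent, skip
    visit m (parent j)
      visit e (parent m)
        visit g (parent e)
          g–e: parent, skip
        e–m: parent, skip
        visit d (parent e)
          visit c (parent d)
            c–d: parent, skip
            visit f (parent c)
              f–c: parent, skip
            visit p (parent c)
              p–c: parent, skip
          visit q (parent d)
            visit k (parent q)
              k–q: parent, skip
            q–d: parent, skip
          visit n (parent d)
            visit o (parent n)
              o–n: parent, skip
            n–d: parent, skip
          d–e: parent, skip
          visit l (parent d)
            l–d: parent, skip
            visit h (parent l)
              h–l: parent, skip
      m–j: parent, skip
No non-parent visited neighbor found — the graph is a forest.

No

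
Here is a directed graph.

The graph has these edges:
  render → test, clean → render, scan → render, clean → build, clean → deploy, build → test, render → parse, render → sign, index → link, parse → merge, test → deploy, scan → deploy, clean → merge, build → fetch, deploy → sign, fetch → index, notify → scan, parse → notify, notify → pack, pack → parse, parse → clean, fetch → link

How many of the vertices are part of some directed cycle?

A vertex is on a directed cycle iff it belongs to a strongly connected component of size ≥ 2 (or has a self-loop).
The vertices on cycles are {pack, scan, clean, parse, notify, render} — 6 in total.

6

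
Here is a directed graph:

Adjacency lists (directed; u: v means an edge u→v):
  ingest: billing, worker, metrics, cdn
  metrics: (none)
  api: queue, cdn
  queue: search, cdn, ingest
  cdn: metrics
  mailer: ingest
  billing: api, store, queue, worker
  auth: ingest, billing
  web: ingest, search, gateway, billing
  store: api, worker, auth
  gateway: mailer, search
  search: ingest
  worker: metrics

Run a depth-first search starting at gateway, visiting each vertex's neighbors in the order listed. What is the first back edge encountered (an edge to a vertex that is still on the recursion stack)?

search→ingest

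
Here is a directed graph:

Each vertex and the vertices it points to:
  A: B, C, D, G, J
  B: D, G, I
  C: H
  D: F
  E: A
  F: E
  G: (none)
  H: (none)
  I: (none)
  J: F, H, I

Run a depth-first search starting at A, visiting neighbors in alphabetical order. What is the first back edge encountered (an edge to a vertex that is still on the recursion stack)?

E->A

DFS from A (visiting neighbors in alphabetical order); mark gray on enter, black on exit:
A gray
  B gray
    D gray
      F gray
        E gray
          E→A: A is gray → back edge
First back edge: E → A.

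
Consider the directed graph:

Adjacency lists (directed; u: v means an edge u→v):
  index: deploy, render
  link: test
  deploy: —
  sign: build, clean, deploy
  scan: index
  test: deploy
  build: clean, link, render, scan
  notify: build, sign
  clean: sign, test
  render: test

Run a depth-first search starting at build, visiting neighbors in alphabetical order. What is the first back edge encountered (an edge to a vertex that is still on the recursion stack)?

sign→build

DFS from build (visiting neighbors in alphabetical order); mark gray on enter, black on exit:
build gray
  clean gray
    sign gray
      sign→build: build is gray → back edge
First back edge: sign → build.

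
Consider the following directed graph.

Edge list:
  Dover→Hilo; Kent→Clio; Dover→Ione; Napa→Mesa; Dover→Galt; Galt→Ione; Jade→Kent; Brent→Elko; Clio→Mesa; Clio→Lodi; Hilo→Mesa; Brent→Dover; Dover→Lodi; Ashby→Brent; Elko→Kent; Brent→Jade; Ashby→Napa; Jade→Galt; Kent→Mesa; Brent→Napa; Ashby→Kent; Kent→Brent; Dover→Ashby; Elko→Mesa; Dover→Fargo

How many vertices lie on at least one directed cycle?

6

A vertex is on a directed cycle iff it belongs to a strongly connected component of size ≥ 2 (or has a self-loop).
The vertices on cycles are {Elko, Jade, Kent, Ashby, Brent, Dover} — 6 in total.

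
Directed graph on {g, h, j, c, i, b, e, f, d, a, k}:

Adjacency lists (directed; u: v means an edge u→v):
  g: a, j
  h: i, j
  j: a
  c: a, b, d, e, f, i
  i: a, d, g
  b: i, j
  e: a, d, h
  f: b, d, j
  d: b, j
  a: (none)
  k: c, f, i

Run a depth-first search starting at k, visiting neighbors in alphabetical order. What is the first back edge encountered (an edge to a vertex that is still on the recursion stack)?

d→b

DFS from k (visiting neighbors in alphabetical order); mark gray on enter, black on exit:
k gray
  c gray
    a gray
    a black
    b gray
      i gray
        i→a: a black — skip
        d gray
          d→b: b is gray → back edge
First back edge: d → b.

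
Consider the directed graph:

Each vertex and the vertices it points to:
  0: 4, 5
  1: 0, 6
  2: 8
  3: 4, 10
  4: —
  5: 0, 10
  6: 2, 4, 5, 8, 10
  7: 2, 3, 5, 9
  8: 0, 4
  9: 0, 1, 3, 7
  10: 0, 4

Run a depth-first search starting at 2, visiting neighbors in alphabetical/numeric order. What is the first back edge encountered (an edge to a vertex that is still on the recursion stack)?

5->0

DFS from 2 (visiting neighbors in alphabetical/numeric order); mark gray on enter, black on exit:
2 gray
  8 gray
    0 gray
      4 gray
      4 black
      5 gray
        5→0: 0 is gray → back edge
First back edge: 5 → 0.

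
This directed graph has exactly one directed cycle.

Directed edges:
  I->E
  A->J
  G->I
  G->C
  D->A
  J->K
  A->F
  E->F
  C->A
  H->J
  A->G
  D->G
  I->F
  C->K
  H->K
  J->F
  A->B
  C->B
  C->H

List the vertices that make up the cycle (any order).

A, C, G

DFS with gray/black marking from G:
G gray
  I gray
    E gray
      F gray
      F black
    E black
    I→F: F black — skip
  I black
  C gray
    K gray
    K black
    H gray
      H→K: K black — skip
      J gray
        J→F: F black — skip
        J→K: K black — skip
      J black
    H black
    B gray
    B black
    A gray
      A→G: G is gray → back edge
Back edge closes the cycle G → C → A → G; its vertices are {A, C, G}.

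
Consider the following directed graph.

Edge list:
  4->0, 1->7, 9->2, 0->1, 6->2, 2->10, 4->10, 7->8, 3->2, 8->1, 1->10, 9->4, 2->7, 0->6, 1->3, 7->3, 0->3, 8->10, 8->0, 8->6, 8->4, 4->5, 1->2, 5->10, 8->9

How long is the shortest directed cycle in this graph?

3

For each vertex v, BFS finds the shortest path from v back to v.
The shortest such closed walk is 8 → 1 → 7 → 8, length 3.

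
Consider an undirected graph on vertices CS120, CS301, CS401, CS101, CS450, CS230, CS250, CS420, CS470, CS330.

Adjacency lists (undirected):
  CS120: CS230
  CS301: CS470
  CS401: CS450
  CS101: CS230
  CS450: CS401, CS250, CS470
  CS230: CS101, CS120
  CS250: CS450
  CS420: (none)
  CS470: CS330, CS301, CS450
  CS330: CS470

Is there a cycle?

DFS, tracking each vertex's parent; an edge to a visited non-parent vertex closes a cycle.
Start from CS301:
visit CS301 (parent –)
  visit CS470 (parent CS301)
    visit CS330 (parent CS470)
      CS330–CS470: parent, skip
    CS470–CS301: parent, skip
    visit CS450 (parent CS470)
      visit CS401 (parent CS450)
        CS401–CS450: parent, skip
      visit CS250 (parent CS450)
        CS250–CS450: parent, skip
      CS450–CS470: parent, skip
visit CS120 (parent –)
  visit CS230 (parent CS120)
    visit CS101 (parent CS230)
      CS101–CS230: parent, skip
    CS230–CS120: parent, skip
visit CS420 (parent –)
No non-parent visited neighbor found — the graph is a forest.

No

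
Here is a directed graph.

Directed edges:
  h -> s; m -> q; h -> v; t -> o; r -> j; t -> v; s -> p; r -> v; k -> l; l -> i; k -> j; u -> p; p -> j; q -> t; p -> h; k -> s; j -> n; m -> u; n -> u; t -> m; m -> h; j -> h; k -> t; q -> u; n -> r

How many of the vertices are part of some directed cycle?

10

A vertex is on a directed cycle iff it belongs to a strongly connected component of size ≥ 2 (or has a self-loop).
The vertices on cycles are {h, j, m, n, p, q, r, s, t, u} — 10 in total.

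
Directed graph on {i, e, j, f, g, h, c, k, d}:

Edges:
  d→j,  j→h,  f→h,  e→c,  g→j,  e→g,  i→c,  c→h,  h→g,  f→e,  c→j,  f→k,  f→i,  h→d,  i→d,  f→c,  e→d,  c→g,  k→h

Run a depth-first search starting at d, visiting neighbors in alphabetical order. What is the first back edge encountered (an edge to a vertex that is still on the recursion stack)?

DFS from d (visiting neighbors in alphabetical order); mark gray on enter, black on exit:
d gray
  j gray
    h gray
      h→d: d is gray → back edge
First back edge: h → d.

h->d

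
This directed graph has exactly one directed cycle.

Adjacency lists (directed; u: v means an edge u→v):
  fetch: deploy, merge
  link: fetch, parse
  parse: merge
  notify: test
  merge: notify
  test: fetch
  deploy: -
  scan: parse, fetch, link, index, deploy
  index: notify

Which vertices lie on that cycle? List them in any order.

test, fetch, merge, notify

DFS with gray/black marking from fetch:
fetch gray
  deploy gray
  deploy black
  merge gray
    notify gray
      test gray
        test→fetch: fetch is gray → back edge
Back edge closes the cycle fetch → merge → notify → test → fetch; its vertices are {test, fetch, merge, notify}.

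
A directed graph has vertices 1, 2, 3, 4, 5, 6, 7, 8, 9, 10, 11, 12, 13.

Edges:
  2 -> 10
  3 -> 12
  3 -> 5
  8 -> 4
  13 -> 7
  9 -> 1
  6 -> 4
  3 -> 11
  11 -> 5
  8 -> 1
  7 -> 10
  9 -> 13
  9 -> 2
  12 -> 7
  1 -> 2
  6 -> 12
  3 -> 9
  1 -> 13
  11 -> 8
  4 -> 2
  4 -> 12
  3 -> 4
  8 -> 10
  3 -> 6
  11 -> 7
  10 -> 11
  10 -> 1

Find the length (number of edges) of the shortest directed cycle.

3

For each vertex v, BFS finds the shortest path from v back to v.
The shortest such closed walk is 11 → 8 → 10 → 11, length 3.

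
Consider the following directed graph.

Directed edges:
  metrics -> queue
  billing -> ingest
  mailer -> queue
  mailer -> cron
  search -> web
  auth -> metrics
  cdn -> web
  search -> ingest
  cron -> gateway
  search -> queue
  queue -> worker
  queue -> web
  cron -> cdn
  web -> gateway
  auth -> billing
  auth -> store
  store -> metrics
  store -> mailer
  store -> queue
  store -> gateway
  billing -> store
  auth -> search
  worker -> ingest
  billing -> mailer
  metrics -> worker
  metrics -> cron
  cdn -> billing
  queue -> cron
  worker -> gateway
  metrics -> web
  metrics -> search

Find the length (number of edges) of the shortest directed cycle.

4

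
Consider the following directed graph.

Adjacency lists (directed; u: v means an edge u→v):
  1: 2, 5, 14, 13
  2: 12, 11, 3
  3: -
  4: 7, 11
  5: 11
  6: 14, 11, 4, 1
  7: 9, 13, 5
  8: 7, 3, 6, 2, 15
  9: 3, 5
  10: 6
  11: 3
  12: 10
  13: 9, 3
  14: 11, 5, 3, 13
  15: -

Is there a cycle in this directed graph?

DFS with white/gray/black marking, starting from 8:
8 gray
  7 gray
    9 gray
      3 gray
      3 black
      5 gray
        11 gray
          11→3: 3 black — skip
        11 black
      5 black
    9 black
    13 gray
      13→9: 9 black — skip
      13→3: 3 black — skip
    13 black
    7→5: 5 black — skip
  7 black
  8→3: 3 black — skip
  6 gray
    14 gray
      14→11: 11 black — skip
      14→5: 5 black — skip
      14→3: 3 black — skip
      14→13: 13 black — skip
    14 black
    6→11: 11 black — skip
    4 gray
      4→7: 7 black — skip
      4→11: 11 black — skip
    4 black
    1 gray
      2 gray
        12 gray
          10 gray
            10→6: 6 is gray → back edge
Back edge found, so a cycle exists: 6 → 1 → 2 → 12 → 10 → 6.

Yes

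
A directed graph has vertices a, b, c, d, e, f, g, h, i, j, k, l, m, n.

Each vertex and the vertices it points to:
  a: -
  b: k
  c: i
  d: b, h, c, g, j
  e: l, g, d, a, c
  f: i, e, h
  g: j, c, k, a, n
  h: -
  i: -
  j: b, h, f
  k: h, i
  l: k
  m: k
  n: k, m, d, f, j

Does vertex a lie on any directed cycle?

No

a lies on a cycle iff there is a path from a back to itself.
Exploring from a, it never reaches itself; equivalently, its strongly connected component is a singleton.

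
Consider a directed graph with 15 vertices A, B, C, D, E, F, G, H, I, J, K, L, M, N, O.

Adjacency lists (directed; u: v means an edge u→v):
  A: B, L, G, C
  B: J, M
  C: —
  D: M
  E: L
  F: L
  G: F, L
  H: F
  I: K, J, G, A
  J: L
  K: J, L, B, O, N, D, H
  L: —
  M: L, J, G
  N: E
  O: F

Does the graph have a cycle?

DFS with white/gray/black marking, starting from A:
A gray
  B gray
    J gray
      L gray
      L black
    J black
    M gray
      M→L: L black — skip
      M→J: J black — skip
      G gray
        F gray
          F→L: L black — skip
        F black
        G→L: L black — skip
      G black
    M black
  B black
  A→L: L black — skip
  A→G: G black — skip
  C gray
  C black
A black
D gray
  D→M: M black — skip
D black
E gray
  E→L: L black — skip
E black
H gray
  H→F: F black — skip
H black
I gray
  K gray
    K→J: J black — skip
    K→L: L black — skip
    K→B: B black — skip
    O gray
      O→F: F black — skip
    O black
    N gray
      N→E: E black — skip
    N black
    K→D: D black — skip
    K→H: H black — skip
  K black
  I→J: J black — skip
  I→G: G black — skip
  I→A: A black — skip
I black
Every edge goes to a white or black vertex — no back edge, so the graph is acyclic.

No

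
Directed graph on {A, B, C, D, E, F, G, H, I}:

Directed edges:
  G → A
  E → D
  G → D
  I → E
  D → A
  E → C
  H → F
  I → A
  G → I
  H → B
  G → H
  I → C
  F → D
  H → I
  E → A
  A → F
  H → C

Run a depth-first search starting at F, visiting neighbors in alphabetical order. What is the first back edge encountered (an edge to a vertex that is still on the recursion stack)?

A->F

DFS from F (visiting neighbors in alphabetical order); mark gray on enter, black on exit:
F gray
  D gray
    A gray
      A→F: F is gray → back edge
First back edge: A → F.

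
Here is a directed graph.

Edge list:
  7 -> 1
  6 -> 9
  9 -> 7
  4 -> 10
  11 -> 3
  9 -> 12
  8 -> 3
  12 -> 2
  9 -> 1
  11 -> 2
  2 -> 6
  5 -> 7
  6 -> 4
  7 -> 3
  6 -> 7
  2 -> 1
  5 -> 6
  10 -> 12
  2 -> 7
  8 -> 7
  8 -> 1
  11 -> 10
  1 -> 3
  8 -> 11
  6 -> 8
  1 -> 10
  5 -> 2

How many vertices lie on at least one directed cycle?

A vertex is on a directed cycle iff it belongs to a strongly connected component of size ≥ 2 (or has a self-loop).
The vertices on cycles are {1, 2, 4, 6, 7, 8, 9, 10, 11, 12} — 10 in total.

10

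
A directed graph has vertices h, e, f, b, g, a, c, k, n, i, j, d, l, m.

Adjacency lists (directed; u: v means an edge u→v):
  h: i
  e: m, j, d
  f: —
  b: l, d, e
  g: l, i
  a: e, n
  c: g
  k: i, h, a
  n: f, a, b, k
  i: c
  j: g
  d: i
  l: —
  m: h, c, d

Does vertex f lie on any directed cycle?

No

f lies on a cycle iff there is a path from f back to itself.
Exploring from f, it never reaches itself; equivalently, its strongly connected component is a singleton.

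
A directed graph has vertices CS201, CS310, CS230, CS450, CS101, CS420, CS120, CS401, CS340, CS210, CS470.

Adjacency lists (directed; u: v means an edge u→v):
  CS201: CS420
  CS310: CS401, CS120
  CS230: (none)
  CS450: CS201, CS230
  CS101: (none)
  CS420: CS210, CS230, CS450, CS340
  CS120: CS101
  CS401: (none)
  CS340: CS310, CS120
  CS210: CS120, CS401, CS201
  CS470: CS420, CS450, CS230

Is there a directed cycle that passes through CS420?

Yes

CS420 is on a cycle iff CS420 can reach itself via ≥1 edge.
CS420 → CS210 → CS201 → CS420 — yes.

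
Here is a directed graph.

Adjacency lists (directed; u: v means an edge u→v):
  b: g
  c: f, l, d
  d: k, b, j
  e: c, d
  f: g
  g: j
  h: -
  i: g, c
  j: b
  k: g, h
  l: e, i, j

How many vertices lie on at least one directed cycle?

7

A vertex is on a directed cycle iff it belongs to a strongly connected component of size ≥ 2 (or has a self-loop).
The vertices on cycles are {b, c, e, g, i, j, l} — 7 in total.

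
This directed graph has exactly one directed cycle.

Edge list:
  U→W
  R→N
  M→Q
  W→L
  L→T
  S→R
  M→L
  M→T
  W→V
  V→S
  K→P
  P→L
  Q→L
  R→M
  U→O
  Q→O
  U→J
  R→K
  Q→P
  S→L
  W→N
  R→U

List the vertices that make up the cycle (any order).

R, S, U, V, W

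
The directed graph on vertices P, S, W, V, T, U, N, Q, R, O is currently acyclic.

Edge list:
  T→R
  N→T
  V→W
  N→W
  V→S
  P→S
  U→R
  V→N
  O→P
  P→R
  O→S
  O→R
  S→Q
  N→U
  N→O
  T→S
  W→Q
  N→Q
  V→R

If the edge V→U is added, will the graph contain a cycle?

No

Adding V→U creates a cycle iff U can already reach V.
Explore from U: no path reaches V. The graph stays acyclic.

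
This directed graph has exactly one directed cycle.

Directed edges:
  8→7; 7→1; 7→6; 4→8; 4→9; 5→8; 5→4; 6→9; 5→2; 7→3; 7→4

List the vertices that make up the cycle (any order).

4, 7, 8

DFS with gray/black marking from 8:
8 gray
  7 gray
    6 gray
      9 gray
      9 black
    6 black
    4 gray
      4→9: 9 black — skip
      4→8: 8 is gray → back edge
Back edge closes the cycle 8 → 7 → 4 → 8; its vertices are {4, 7, 8}.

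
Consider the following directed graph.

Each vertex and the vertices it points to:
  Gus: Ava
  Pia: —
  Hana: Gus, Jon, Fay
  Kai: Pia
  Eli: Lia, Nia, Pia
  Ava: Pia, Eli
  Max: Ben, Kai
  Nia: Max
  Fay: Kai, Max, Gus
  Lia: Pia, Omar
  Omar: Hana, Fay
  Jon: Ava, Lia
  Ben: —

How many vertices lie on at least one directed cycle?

8

A vertex is on a directed cycle iff it belongs to a strongly connected component of size ≥ 2 (or has a self-loop).
The vertices on cycles are {Ava, Eli, Fay, Gus, Jon, Lia, Hana, Omar} — 8 in total.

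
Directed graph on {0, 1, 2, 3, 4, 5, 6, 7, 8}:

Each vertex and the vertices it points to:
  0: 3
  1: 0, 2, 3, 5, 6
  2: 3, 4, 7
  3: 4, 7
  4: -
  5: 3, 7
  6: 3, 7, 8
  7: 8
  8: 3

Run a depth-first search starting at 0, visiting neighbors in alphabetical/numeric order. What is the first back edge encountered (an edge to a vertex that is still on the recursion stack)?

8→3

DFS from 0 (visiting neighbors in alphabetical/numeric order); mark gray on enter, black on exit:
0 gray
  3 gray
    4 gray
    4 black
    7 gray
      8 gray
        8→3: 3 is gray → back edge
First back edge: 8 → 3.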